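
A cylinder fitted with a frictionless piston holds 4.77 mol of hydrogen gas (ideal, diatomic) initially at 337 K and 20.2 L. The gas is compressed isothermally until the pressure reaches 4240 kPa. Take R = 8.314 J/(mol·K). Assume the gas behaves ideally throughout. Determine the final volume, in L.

3.15 L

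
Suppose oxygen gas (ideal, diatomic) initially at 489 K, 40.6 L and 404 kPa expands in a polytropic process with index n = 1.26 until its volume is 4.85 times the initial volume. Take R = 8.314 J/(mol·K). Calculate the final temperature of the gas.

324 K

Polytropic n=1.26: T₂ = T₁(V₁/V₂)^(n−1) = 489×(0.206)^0.26 = 324 K; P₂ = P₁(V₁/V₂)^n = 55.3 kPa.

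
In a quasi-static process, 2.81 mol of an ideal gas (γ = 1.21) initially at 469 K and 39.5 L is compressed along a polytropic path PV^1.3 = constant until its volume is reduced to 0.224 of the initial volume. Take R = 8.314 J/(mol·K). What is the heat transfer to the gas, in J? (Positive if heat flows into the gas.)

8870 J

P₁ = nRT₁/V₁ = 2.81×8.314×469/39.5 = 277 kPa.
Polytropic n=1.3: T₂ = T₁(V₁/V₂)^(n−1) = 469×(4.46)^0.30 = 735 K; P₂ = P₁(V₁/V₂)^n = 1940 kPa.
W = (P₁V₁−P₂V₂)/(n−1) = (277×39.5−1940×8.85)/0.30 = -20700 J.
ΔU = nCvΔT = 2.81×39.6×(735−469) = 29600 J.
Q = ΔU + W = 8870 J.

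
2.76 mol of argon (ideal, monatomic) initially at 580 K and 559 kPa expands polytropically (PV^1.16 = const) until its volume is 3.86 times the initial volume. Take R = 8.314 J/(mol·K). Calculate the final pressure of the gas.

117 kPa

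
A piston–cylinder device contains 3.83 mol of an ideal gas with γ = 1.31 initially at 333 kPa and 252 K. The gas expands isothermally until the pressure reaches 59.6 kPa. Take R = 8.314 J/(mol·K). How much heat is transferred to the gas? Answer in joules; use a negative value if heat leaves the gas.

13800 J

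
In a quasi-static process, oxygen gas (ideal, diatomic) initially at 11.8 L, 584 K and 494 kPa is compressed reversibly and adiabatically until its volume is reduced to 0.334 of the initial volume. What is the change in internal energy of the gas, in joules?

8020 J

n = P₁V₁/(RT₁) = 494×11.8/(8.314×584) = 1.20 mol.
Adiabatic: TV^(γ−1) = const ⇒ T₂ = 584×(2.99)^0.400 = 906 K; PV^γ = const ⇒ P₂ = 2290 kPa.
For an ideal gas ΔU = nCvΔT with Cv = (5/2)R = 20.8 J/(mol·K).
ΔU = 1.20×20.8×(906−584) = 8020 J.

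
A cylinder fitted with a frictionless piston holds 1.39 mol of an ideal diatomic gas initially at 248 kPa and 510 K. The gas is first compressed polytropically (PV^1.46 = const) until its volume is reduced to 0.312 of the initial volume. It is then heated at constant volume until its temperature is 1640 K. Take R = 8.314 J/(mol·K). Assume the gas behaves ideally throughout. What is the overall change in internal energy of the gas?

32600 J

V₁ = nRT₁/P₁ = 1.39×8.314×510/248 = 23.8 L.
Step 1 — Polytropic n=1.46: T₂ = T₁(V₁/V₂)^(n−1) = 510×(3.21)^0.46 = 871 K; P₂ = P₁(V₁/V₂)^n = 1360 kPa.
W = (P₁V₁−P₂V₂)/(n−1) = (248×23.8−1360×7.41)/0.46 = -9080 J.
ΔU = nCvΔT = 1.39×20.8×(871−510) = 10400 J.
Q = ΔU + W = 1360 J.
State after step 1: P = 1360 kPa, V = 7.41 L, T = 871 K.
Step 2 — Isochoric: V stays 7.41 L; P/T = const ⇒ T₂ = 1640 K, P₂ = 2560 kPa.
W = 0 (no volume change).
ΔU = nCvΔT = 1.39×20.8×(1640−871) = 22200 J.
Q = ΔU = 22200 J.
Net over both steps: W = -9080 J, Q = 23600 J, ΔU = 32600 J.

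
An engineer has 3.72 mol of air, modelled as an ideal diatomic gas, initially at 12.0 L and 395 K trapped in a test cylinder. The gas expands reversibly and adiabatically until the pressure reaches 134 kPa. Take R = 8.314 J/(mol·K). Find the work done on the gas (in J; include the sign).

P₁ = nRT₁/V₁ = 3.72×8.314×395/12.0 = 1020 kPa.
Adiabatic: T₂/T₁ = (P₂/P₁)^((γ−1)/γ) ⇒ T₂ = 395×(0.132)^0.286 = 221 K; V₂ = 51.1 L.
ΔU = nCvΔT = 3.72×20.8×(221−395) = -13400 J.
Q = 0 for an adiabatic process, so W = −ΔU = 13400 J.
Work done on the gas = −W_by = -13400 J.

-13400 J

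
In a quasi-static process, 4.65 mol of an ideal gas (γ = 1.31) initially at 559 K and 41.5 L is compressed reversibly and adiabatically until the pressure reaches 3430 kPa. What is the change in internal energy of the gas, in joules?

P₁ = nRT₁/V₁ = 4.65×8.314×559/41.5 = 521 kPa.
Adiabatic: T₂/T₁ = (P₂/P₁)^((γ−1)/γ) ⇒ T₂ = 559×(6.59)^0.237 = 873 K; V₂ = 9.84 L.
For an ideal gas ΔU = nCvΔT with Cv = R/(γ−1) = 26.8 J/(mol·K).
ΔU = 4.65×26.8×(873−559) = 39200 J.

39200 J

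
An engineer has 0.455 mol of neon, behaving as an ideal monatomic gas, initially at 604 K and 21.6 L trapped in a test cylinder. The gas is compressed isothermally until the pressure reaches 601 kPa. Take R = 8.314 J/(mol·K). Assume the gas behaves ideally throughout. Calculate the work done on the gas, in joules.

P₁ = nRT₁/V₁ = 0.455×8.314×604/21.6 = 106 kPa.
Isothermal: T stays 604 K; PV = const ⇒ V₂ = 3.80 L, P₂ = 601 kPa.
W = nRT ln(V₂/V₁) = 0.455×8.314×604×ln(0.176) = -3970 J.
Work done on the gas = −W_by = 3970 J.

3970 J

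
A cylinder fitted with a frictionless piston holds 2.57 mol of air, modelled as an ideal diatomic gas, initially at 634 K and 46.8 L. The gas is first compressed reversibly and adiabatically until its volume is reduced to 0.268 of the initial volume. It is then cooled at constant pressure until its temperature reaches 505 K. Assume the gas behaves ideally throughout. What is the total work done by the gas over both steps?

-35600 J

P₁ = nRT₁/V₁ = 2.57×8.314×634/46.8 = 289 kPa.
Step 1 — Adiabatic: TV^(γ−1) = const ⇒ T₂ = 634×(3.73)^0.400 = 1070 K; PV^γ = const ⇒ P₂ = 1830 kPa.
ΔU = nCvΔT = 2.57×20.8×(1070−634) = 23500 J.
Q = 0 for an adiabatic process, so W = −ΔU = -23500 J.
State after step 1: P = 1830 kPa, V = 12.5 L, T = 1070 K.
Step 2 — Isobaric: P stays 1830 kPa; V/T = const ⇒ T₂ = 505 K, V₂ = 5.90 L.
W = PΔV = 1830×(5.90−12.5) kPa·L = -12100 J.
ΔU = nCvΔT = 2.57×20.8×(505−1070) = -30400 J.
Q = ΔU + W = nCpΔT = -42500 J.
Net over both steps: W = -35600 J, Q = -42500 J, ΔU = -6890 J.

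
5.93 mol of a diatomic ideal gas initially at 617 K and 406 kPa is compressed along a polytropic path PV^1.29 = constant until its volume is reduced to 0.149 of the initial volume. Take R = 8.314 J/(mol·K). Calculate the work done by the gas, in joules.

V₁ = nRT₁/P₁ = 5.93×8.314×617/406 = 74.9 L.
Polytropic n=1.29: T₂ = T₁(V₁/V₂)^(n−1) = 617×(6.71)^0.29 = 1070 K; P₂ = P₁(V₁/V₂)^n = 4730 kPa.
W = (P₁V₁−P₂V₂)/(n−1) = (406×74.9−4730×11.2)/0.29 = -77300 J.

-77300 J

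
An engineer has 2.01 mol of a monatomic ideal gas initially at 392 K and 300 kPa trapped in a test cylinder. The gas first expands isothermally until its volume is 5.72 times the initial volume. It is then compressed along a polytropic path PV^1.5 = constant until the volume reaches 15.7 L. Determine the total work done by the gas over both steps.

V₁ = nRT₁/P₁ = 2.01×8.314×392/300 = 21.8 L.
Step 1 — Isothermal: T stays 392 K; PV = const ⇒ V₂ = 125 L, P₂ = 52.4 kPa.
ΔU = 0 (ideal gas, T constant).
W = nRT ln(V₂/V₁) = 2.01×8.314×392×ln(5.72) = 11400 J.
Q = ΔU + W = 11400 J.
State after step 1: P = 52.4 kPa, V = 125 L, T = 392 K.
Step 2 — Polytropic n=1.5: T₂ = T₁(V₁/V₂)^(n−1) = 392×(7.96)^0.50 = 1110 K; P₂ = P₁(V₁/V₂)^n = 1180 kPa.
W = (P₁V₁−P₂V₂)/(n−1) = (52.4×125−1180×15.7)/0.50 = -23900 J.
ΔU = nCvΔT = 2.01×12.5×(1110−392) = 17900 J.
Q = ΔU + W = -5960 J.
Net over both steps: W = -12400 J, Q = 5460 J, ΔU = 17900 J.

-12400 J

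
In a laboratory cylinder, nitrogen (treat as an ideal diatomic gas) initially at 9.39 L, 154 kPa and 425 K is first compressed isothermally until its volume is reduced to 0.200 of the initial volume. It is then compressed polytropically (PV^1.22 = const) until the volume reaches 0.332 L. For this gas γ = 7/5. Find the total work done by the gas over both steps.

-5380 J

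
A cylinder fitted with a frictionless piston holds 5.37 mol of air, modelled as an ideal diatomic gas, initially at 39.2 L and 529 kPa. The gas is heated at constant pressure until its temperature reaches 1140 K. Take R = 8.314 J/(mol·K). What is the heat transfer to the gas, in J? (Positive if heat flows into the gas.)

106000 J

T₁ = P₁V₁/(nR) = 529×39.2/(5.37×8.314) = 464 K.
Isobaric: P stays 529 kPa; V/T = const ⇒ T₂ = 1140 K, V₂ = 96.2 L.
W = PΔV = 529×(96.2−39.2) kPa·L = 30200 J.
ΔU = nCvΔT = 5.37×20.8×(1140−464) = 75400 J.
Q = ΔU + W = nCpΔT = 106000 J.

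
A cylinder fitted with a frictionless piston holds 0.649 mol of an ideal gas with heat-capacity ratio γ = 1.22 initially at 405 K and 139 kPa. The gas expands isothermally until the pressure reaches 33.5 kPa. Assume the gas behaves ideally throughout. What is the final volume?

65.2 L

V₁ = nRT₁/P₁ = 0.649×8.314×405/139 = 15.7 L.
Isothermal: T stays 405 K; PV = const ⇒ V₂ = 65.2 L, P₂ = 33.5 kPa.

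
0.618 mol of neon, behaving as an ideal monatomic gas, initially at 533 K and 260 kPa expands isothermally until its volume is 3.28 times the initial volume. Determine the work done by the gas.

V₁ = nRT₁/P₁ = 0.618×8.314×533/260 = 10.5 L.
Isothermal: T stays 533 K; PV = const ⇒ V₂ = 34.5 L, P₂ = 79.3 kPa.
W = nRT ln(V₂/V₁) = 0.618×8.314×533×ln(3.28) = 3250 J.

3250 J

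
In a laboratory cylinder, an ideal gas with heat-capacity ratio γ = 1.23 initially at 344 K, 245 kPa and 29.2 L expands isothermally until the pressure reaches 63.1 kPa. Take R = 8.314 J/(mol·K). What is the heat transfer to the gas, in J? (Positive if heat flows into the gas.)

n = P₁V₁/(RT₁) = 245×29.2/(8.314×344) = 2.50 mol.
Isothermal: T stays 344 K; PV = const ⇒ V₂ = 113 L, P₂ = 63.1 kPa.
ΔU = 0 (ideal gas, T constant).
W = nRT ln(V₂/V₁) = 2.50×8.314×344×ln(3.88) = 9700 J.
Q = ΔU + W = 9700 J.

9700 J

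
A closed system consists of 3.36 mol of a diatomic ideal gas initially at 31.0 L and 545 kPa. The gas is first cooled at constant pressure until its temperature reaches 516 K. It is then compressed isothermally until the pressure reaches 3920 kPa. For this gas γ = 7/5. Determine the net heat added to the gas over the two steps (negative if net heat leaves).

-37100 J

T₁ = P₁V₁/(nR) = 545×31.0/(3.36×8.314) = 605 K.
Step 1 — Isobaric: P stays 545 kPa; V/T = const ⇒ T₂ = 516 K, V₂ = 26.4 L.
W = PΔV = 545×(26.4−31.0) kPa·L = -2480 J.
ΔU = nCvΔT = 3.36×20.8×(516−605) = -6200 J.
Q = ΔU + W = nCpΔT = -8680 J.
State after step 1: P = 545 kPa, V = 26.4 L, T = 516 K.
Step 2 — Isothermal: T stays 516 K; PV = const ⇒ V₂ = 3.68 L, P₂ = 3920 kPa.
ΔU = 0 (ideal gas, T constant).
W = nRT ln(V₂/V₁) = 3.36×8.314×516×ln(0.139) = -28400 J.
Q = ΔU + W = -28400 J.
Net over both steps: W = -30900 J, Q = -37100 J, ΔU = -6200 J.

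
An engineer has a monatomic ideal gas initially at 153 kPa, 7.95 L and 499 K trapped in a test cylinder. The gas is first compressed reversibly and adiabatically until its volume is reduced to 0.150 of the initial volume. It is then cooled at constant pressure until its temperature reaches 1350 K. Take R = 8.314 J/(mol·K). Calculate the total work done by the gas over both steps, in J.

n = P₁V₁/(RT₁) = 153×7.95/(8.314×499) = 0.293 mol.
Step 1 — Adiabatic: TV^(γ−1) = const ⇒ T₂ = 499×(6.67)^0.667 = 1770 K; PV^γ = const ⇒ P₂ = 3610 kPa.
ΔU = nCvΔT = 0.293×12.5×(1770−499) = 4640 J.
Q = 0 for an adiabatic process, so W = −ΔU = -4640 J.
State after step 1: P = 3610 kPa, V = 1.19 L, T = 1770 K.
Step 2 — Isobaric: P stays 3610 kPa; V/T = const ⇒ T₂ = 1350 K, V₂ = 0.911 L.
W = PΔV = 3610×(0.911−1.19) kPa·L = -1020 J.
ΔU = nCvΔT = 0.293×12.5×(1350−1770) = -1530 J.
Q = ΔU + W = nCpΔT = -2540 J.
Net over both steps: W = -5660 J, Q = -2540 J, ΔU = 3110 J.

-5660 J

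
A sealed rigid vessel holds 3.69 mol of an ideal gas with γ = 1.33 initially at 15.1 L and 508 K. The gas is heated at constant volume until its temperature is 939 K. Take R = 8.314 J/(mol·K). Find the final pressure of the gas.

1910 kPa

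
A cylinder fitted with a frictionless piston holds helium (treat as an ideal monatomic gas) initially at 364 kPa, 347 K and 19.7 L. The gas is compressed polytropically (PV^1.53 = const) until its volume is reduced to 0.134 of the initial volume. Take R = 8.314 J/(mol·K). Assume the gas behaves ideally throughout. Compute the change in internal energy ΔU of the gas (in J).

20500 J

n = P₁V₁/(RT₁) = 364×19.7/(8.314×347) = 2.49 mol.
Polytropic n=1.53: T₂ = T₁(V₁/V₂)^(n−1) = 347×(7.46)^0.53 = 1010 K; P₂ = P₁(V₁/V₂)^n = 7880 kPa.
For an ideal gas ΔU = nCvΔT with Cv = (3/2)R = 12.5 J/(mol·K).
ΔU = 2.49×12.5×(1010−347) = 20500 J.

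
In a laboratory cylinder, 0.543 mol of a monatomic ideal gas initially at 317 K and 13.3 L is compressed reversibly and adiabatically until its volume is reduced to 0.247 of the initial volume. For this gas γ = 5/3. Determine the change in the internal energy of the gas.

3310 J

P₁ = nRT₁/V₁ = 0.543×8.314×317/13.3 = 108 kPa.
Adiabatic: TV^(γ−1) = const ⇒ T₂ = 317×(4.05)^0.667 = 805 K; PV^γ = const ⇒ P₂ = 1110 kPa.
For an ideal gas ΔU = nCvΔT with Cv = (3/2)R = 12.5 J/(mol·K).
ΔU = 0.543×12.5×(805−317) = 3310 J.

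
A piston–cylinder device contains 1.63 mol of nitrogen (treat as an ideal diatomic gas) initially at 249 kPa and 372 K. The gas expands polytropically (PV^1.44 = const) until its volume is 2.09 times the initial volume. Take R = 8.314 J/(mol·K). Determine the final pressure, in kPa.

86.1 kPa

V₁ = nRT₁/P₁ = 1.63×8.314×372/249 = 20.2 L.
Polytropic n=1.44: T₂ = T₁(V₁/V₂)^(n−1) = 372×(0.478)^0.44 = 269 K; P₂ = P₁(V₁/V₂)^n = 86.1 kPa.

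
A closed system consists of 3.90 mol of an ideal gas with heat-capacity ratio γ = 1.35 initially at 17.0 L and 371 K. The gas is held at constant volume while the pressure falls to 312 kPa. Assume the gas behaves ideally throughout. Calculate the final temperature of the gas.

P₁ = nRT₁/V₁ = 3.90×8.314×371/17.0 = 708 kPa.
Isochoric: V stays 17.0 L; P/T = const ⇒ T₂ = 164 K, P₂ = 312 kPa.

164 K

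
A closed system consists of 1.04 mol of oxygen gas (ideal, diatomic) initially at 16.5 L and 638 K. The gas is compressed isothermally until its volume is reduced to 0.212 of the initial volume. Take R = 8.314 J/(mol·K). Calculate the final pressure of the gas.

1580 kPa

P₁ = nRT₁/V₁ = 1.04×8.314×638/16.5 = 334 kPa.
Isothermal: T stays 638 K; PV = const ⇒ V₂ = 3.50 L, P₂ = 1580 kPa.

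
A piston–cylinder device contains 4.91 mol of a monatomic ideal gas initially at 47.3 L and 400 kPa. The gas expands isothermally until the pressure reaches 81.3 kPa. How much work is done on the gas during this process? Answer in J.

T₁ = P₁V₁/(nR) = 400×47.3/(4.91×8.314) = 463 K.
Isothermal: T stays 463 K; PV = const ⇒ V₂ = 233 L, P₂ = 81.3 kPa.
W = nRT ln(V₂/V₁) = 4.91×8.314×463×ln(4.92) = 30100 J.
Work done on the gas = −W_by = -30100 J.

-30100 J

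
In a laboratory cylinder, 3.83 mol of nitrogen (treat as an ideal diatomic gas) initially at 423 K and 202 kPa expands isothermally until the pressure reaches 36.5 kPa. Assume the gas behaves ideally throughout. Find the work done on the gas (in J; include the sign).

-23000 J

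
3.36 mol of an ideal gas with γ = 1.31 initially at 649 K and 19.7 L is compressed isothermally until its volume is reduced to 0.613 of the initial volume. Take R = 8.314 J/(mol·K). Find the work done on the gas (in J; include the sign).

P₁ = nRT₁/V₁ = 3.36×8.314×649/19.7 = 920 kPa.
Isothermal: T stays 649 K; PV = const ⇒ V₂ = 12.1 L, P₂ = 1500 kPa.
W = nRT ln(V₂/V₁) = 3.36×8.314×649×ln(0.613) = -8870 J.
Work done on the gas = −W_by = 8870 J.

8870 J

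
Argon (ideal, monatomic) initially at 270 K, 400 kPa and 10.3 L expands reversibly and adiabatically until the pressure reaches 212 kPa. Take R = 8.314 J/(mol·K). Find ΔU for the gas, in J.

-1390 J

n = P₁V₁/(RT₁) = 400×10.3/(8.314×270) = 1.84 mol.
Adiabatic: T₂/T₁ = (P₂/P₁)^((γ−1)/γ) ⇒ T₂ = 270×(0.530)^0.400 = 209 K; V₂ = 15.1 L.
For an ideal gas ΔU = nCvΔT with Cv = (3/2)R = 12.5 J/(mol·K).
ΔU = 1.84×12.5×(209−270) = -1390 J.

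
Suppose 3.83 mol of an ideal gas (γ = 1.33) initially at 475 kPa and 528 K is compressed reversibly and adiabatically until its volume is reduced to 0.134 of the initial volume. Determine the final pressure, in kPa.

6880 kPa

V₁ = nRT₁/P₁ = 3.83×8.314×528/475 = 35.4 L.
Adiabatic: TV^(γ−1) = const ⇒ T₂ = 528×(7.46)^0.330 = 1020 K; PV^γ = const ⇒ P₂ = 6880 kPa.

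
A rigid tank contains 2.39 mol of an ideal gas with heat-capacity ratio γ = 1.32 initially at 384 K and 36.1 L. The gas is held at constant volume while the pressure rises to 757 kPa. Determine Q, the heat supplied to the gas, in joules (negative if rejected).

61600 J

P₁ = nRT₁/V₁ = 2.39×8.314×384/36.1 = 211 kPa.
Isochoric: V stays 36.1 L; P/T = const ⇒ T₂ = 1380 K, P₂ = 757 kPa.
W = 0 (no volume change).
ΔU = nCvΔT = 2.39×26.0×(1380−384) = 61600 J.
Q = ΔU = 61600 J.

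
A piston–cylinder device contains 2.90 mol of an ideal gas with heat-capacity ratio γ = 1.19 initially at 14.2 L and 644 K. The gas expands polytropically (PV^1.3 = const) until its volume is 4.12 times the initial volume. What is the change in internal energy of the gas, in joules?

-28300 J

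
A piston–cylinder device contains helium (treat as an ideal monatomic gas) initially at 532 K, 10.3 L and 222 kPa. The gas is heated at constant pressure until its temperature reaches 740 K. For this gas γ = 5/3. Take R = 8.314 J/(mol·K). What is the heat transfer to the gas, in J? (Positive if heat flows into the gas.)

n = P₁V₁/(RT₁) = 222×10.3/(8.314×532) = 0.517 mol.
Isobaric: P stays 222 kPa; V/T = const ⇒ T₂ = 740 K, V₂ = 14.3 L.
W = PΔV = 222×(14.3−10.3) kPa·L = 894 J.
ΔU = nCvΔT = 0.517×12.5×(740−532) = 1340 J.
Q = ΔU + W = nCpΔT = 2240 J.

2240 J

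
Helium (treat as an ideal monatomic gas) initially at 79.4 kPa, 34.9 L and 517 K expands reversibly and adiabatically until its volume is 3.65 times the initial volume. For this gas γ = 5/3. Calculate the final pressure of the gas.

9.18 kPa

Adiabatic: TV^(γ−1) = const ⇒ T₂ = 517×(0.274)^0.667 = 218 K; PV^γ = const ⇒ P₂ = 9.18 kPa.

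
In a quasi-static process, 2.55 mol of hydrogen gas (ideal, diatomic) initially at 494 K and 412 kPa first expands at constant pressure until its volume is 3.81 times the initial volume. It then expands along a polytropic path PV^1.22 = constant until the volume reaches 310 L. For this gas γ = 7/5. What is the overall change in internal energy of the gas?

V₁ = nRT₁/P₁ = 2.55×8.314×494/412 = 25.4 L.
Step 1 — Isobaric: P stays 412 kPa; V/T = const ⇒ T₂ = 1880 K, V₂ = 96.9 L.
W = PΔV = 412×(96.9−25.4) kPa·L = 29400 J.
ΔU = nCvΔT = 2.55×20.8×(1880−494) = 73600 J.
Q = ΔU + W = nCpΔT = 103000 J.
State after step 1: P = 412 kPa, V = 96.9 L, T = 1880 K.
Step 2 — Polytropic n=1.22: T₂ = T₁(V₁/V₂)^(n−1) = 1880×(0.312)^0.22 = 1460 K; P₂ = P₁(V₁/V₂)^n = 99.7 kPa.
W = (P₁V₁−P₂V₂)/(n−1) = (412×96.9−99.7×310)/0.22 = 41000 J.
ΔU = nCvΔT = 2.55×20.8×(1460−1880) = -22500 J.
Q = ΔU + W = 18400 J.
Net over both steps: W = 70400 J, Q = 121000 J, ΔU = 51000 J.

51000 J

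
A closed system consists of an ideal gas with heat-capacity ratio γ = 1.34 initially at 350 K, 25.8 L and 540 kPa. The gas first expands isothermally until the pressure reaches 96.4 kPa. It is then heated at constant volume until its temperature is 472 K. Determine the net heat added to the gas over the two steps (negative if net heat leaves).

38300 J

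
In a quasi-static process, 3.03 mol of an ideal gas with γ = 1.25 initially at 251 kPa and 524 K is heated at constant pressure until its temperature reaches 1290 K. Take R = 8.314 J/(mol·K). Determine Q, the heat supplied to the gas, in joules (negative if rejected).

96500 J

V₁ = nRT₁/P₁ = 3.03×8.314×524/251 = 52.6 L.
Isobaric: P stays 251 kPa; V/T = const ⇒ T₂ = 1290 K, V₂ = 129 L.
W = PΔV = 251×(129−52.6) kPa·L = 19300 J.
ΔU = nCvΔT = 3.03×33.3×(1290−524) = 77200 J.
Q = ΔU + W = nCpΔT = 96500 J.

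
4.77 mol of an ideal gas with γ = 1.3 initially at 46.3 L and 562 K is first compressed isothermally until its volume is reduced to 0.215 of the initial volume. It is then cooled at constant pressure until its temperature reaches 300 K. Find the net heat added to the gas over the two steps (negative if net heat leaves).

P₁ = nRT₁/V₁ = 4.77×8.314×562/46.3 = 481 kPa.
Step 1 — Isothermal: T stays 562 K; PV = const ⇒ V₂ = 9.95 L, P₂ = 2240 kPa.
ΔU = 0 (ideal gas, T constant).
W = nRT ln(V₂/V₁) = 4.77×8.314×562×ln(0.215) = -34300 J.
Q = ΔU + W = -34300 J.
State after step 1: P = 2240 kPa, V = 9.95 L, T = 562 K.
Step 2 — Isobaric: P stays 2240 kPa; V/T = const ⇒ T₂ = 300 K, V₂ = 5.31 L.
W = PΔV = 2240×(5.31−9.95) kPa·L = -10400 J.
ΔU = nCvΔT = 4.77×27.7×(300−562) = -34600 J.
Q = ΔU + W = nCpΔT = -45000 J.
Net over both steps: W = -44600 J, Q = -79300 J, ΔU = -34600 J.

-79300 J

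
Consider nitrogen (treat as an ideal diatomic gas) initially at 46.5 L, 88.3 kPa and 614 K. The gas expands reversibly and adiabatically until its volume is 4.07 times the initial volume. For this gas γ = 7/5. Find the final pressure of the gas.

Adiabatic: TV^(γ−1) = const ⇒ T₂ = 614×(0.246)^0.400 = 350 K; PV^γ = const ⇒ P₂ = 12.4 kPa.

12.4 kPa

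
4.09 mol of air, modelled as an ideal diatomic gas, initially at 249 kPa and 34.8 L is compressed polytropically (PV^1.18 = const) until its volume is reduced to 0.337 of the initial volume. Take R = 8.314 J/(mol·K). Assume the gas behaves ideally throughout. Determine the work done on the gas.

10400 J

T₁ = P₁V₁/(nR) = 249×34.8/(4.09×8.314) = 255 K.
Polytropic n=1.18: T₂ = T₁(V₁/V₂)^(n−1) = 255×(2.97)^0.18 = 310 K; P₂ = P₁(V₁/V₂)^n = 899 kPa.
W = (P₁V₁−P₂V₂)/(n−1) = (249×34.8−899×11.7)/0.18 = -10400 J.
Work done on the gas = −W_by = 10400 J.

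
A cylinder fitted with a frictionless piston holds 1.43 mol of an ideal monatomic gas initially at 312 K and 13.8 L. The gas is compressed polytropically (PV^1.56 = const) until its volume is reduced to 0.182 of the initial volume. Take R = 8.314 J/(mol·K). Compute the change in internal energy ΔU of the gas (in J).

P₁ = nRT₁/V₁ = 1.43×8.314×312/13.8 = 269 kPa.
Polytropic n=1.56: T₂ = T₁(V₁/V₂)^(n−1) = 312×(5.49)^0.56 = 810 K; P₂ = P₁(V₁/V₂)^n = 3830 kPa.
For an ideal gas ΔU = nCvΔT with Cv = (3/2)R = 12.5 J/(mol·K).
ΔU = 1.43×12.5×(810−312) = 8880 J.

8880 J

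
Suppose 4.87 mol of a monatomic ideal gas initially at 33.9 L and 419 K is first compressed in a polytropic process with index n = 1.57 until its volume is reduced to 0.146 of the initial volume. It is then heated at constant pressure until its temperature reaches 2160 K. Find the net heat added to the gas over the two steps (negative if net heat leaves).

83000 J

P₁ = nRT₁/V₁ = 4.87×8.314×419/33.9 = 500 kPa.
Step 1 — Polytropic n=1.57: T₂ = T₁(V₁/V₂)^(n−1) = 419×(6.85)^0.57 = 1250 K; P₂ = P₁(V₁/V₂)^n = 10300 kPa.
W = (P₁V₁−P₂V₂)/(n−1) = (500×33.9−10300×4.95)/0.57 = -59400 J.
ΔU = nCvΔT = 4.87×12.5×(1250−419) = 50800 J.
Q = ΔU + W = -8610 J.
State after step 1: P = 10300 kPa, V = 4.95 L, T = 1250 K.
Step 2 — Isobaric: P stays 10300 kPa; V/T = const ⇒ T₂ = 2160 K, V₂ = 8.52 L.
W = PΔV = 10300×(8.52−4.95) kPa·L = 36700 J.
ΔU = nCvΔT = 4.87×12.5×(2160−1250) = 55000 J.
Q = ΔU + W = nCpΔT = 91600 J.
Net over both steps: W = -22700 J, Q = 83000 J, ΔU = 106000 J.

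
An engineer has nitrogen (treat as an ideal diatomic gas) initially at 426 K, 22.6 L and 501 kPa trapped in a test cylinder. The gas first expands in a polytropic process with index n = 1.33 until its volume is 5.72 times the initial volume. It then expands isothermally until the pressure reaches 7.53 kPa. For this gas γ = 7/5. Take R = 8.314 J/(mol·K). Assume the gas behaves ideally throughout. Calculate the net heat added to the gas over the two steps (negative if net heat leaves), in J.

n = P₁V₁/(RT₁) = 501×22.6/(8.314×426) = 3.20 mol.
Step 1 — Polytropic n=1.33: T₂ = T₁(V₁/V₂)^(n−1) = 426×(0.175)^0.33 = 240 K; P₂ = P₁(V₁/V₂)^n = 49.3 kPa.
W = (P₁V₁−P₂V₂)/(n−1) = (501×22.6−49.3×129)/0.33 = 15000 J.
ΔU = nCvΔT = 3.20×20.8×(240−426) = -12400 J.
Q = ΔU + W = 2630 J.
State after step 1: P = 49.3 kPa, V = 129 L, T = 240 K.
Step 2 — Isothermal: T stays 240 K; PV = const ⇒ V₂ = 846 L, P₂ = 7.53 kPa.
ΔU = 0 (ideal gas, T constant).
W = nRT ln(V₂/V₁) = 3.20×8.314×240×ln(6.54) = 12000 J.
Q = ΔU + W = 12000 J.
Net over both steps: W = 27000 J, Q = 14600 J, ΔU = -12400 J.

14600 J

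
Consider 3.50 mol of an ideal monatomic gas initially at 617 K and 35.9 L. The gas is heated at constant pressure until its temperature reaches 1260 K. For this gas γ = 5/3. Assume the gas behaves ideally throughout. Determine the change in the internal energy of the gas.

28100 J

P₁ = nRT₁/V₁ = 3.50×8.314×617/35.9 = 500 kPa.
Isobaric: P stays 500 kPa; V/T = const ⇒ T₂ = 1260 K, V₂ = 73.3 L.
For an ideal gas ΔU = nCvΔT with Cv = (3/2)R = 12.5 J/(mol·K).
ΔU = 3.50×12.5×(1260−617) = 28100 J.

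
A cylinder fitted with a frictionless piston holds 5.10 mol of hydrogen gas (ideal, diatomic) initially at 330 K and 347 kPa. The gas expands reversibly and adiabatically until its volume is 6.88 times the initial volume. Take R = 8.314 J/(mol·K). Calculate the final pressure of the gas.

23.3 kPa

V₁ = nRT₁/P₁ = 5.10×8.314×330/347 = 40.3 L.
Adiabatic: TV^(γ−1) = const ⇒ T₂ = 330×(0.145)^0.400 = 153 K; PV^γ = const ⇒ P₂ = 23.3 kPa.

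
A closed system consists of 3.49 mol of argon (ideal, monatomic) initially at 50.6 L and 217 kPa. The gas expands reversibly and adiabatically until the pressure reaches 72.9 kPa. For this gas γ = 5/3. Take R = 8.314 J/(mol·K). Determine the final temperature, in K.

T₁ = P₁V₁/(nR) = 217×50.6/(3.49×8.314) = 378 K.
Adiabatic: T₂/T₁ = (P₂/P₁)^((γ−1)/γ) ⇒ T₂ = 378×(0.336)^0.400 = 245 K; V₂ = 97.4 L.

245 K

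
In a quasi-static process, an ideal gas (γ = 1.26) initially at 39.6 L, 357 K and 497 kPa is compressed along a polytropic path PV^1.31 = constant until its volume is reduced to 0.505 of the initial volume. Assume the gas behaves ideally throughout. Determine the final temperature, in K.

441 K

Polytropic n=1.31: T₂ = T₁(V₁/V₂)^(n−1) = 357×(1.98)^0.31 = 441 K; P₂ = P₁(V₁/V₂)^n = 1220 kPa.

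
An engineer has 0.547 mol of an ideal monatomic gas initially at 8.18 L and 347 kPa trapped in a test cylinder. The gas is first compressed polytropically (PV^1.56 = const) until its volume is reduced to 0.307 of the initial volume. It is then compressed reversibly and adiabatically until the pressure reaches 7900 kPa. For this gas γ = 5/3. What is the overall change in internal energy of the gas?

T₁ = P₁V₁/(nR) = 347×8.18/(0.547×8.314) = 624 K.
Step 1 — Polytropic n=1.56: T₂ = T₁(V₁/V₂)^(n−1) = 624×(3.26)^0.56 = 1210 K; P₂ = P₁(V₁/V₂)^n = 2190 kPa.
W = (P₁V₁−P₂V₂)/(n−1) = (347×8.18−2190×2.51)/0.56 = -4750 J.
ΔU = nCvΔT = 0.547×12.5×(1210−624) = 3990 J.
Q = ΔU + W = -760 J.
State after step 1: P = 2190 kPa, V = 2.51 L, T = 1210 K.
Step 2 — Adiabatic: T₂/T₁ = (P₂/P₁)^((γ−1)/γ) ⇒ T₂ = 1210×(3.61)^0.400 = 2020 K; V₂ = 1.16 L.
ΔU = nCvΔT = 0.547×12.5×(2020−1210) = 5530 J.
Q = 0 for an adiabatic process, so W = −ΔU = -5530 J.
Net over both steps: W = -10300 J, Q = -760 J, ΔU = 9520 J.

9520 J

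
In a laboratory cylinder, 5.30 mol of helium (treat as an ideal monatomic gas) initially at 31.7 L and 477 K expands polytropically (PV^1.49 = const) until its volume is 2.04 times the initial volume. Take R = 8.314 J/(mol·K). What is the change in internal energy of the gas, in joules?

P₁ = nRT₁/V₁ = 5.30×8.314×477/31.7 = 663 kPa.
Polytropic n=1.49: T₂ = T₁(V₁/V₂)^(n−1) = 477×(0.490)^0.49 = 336 K; P₂ = P₁(V₁/V₂)^n = 229 kPa.
For an ideal gas ΔU = nCvΔT with Cv = (3/2)R = 12.5 J/(mol·K).
ΔU = 5.30×12.5×(336−477) = -9300 J.

-9300 J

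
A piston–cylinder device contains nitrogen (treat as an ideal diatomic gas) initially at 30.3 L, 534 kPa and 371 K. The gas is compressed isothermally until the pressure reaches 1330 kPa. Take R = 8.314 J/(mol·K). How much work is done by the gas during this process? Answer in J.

-14800 J

n = P₁V₁/(RT₁) = 534×30.3/(8.314×371) = 5.25 mol.
Isothermal: T stays 371 K; PV = const ⇒ V₂ = 12.2 L, P₂ = 1330 kPa.
W = nRT ln(V₂/V₁) = 5.25×8.314×371×ln(0.402) = -14800 J.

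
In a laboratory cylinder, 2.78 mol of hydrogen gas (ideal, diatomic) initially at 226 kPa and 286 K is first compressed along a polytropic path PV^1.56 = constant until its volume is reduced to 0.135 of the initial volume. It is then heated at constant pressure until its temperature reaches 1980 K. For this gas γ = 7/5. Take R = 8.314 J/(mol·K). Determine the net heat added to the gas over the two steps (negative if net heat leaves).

V₁ = nRT₁/P₁ = 2.78×8.314×286/226 = 29.2 L.
Step 1 — Polytropic n=1.56: T₂ = T₁(V₁/V₂)^(n−1) = 286×(7.41)^0.56 = 878 K; P₂ = P₁(V₁/V₂)^n = 5140 kPa.
W = (P₁V₁−P₂V₂)/(n−1) = (226×29.2−5140×3.95)/0.56 = -24400 J.
ΔU = nCvΔT = 2.78×20.8×(878−286) = 34200 J.
Q = ΔU + W = 9770 J.
State after step 1: P = 5140 kPa, V = 3.95 L, T = 878 K.
Step 2 — Isobaric: P stays 5140 kPa; V/T = const ⇒ T₂ = 1980 K, V₂ = 8.91 L.
W = PΔV = 5140×(8.91−3.95) kPa·L = 25500 J.
ΔU = nCvΔT = 2.78×20.8×(1980−878) = 63700 J.
Q = ΔU + W = nCpΔT = 89200 J.
Net over both steps: W = 1050 J, Q = 98900 J, ΔU = 97900 J.

98900 J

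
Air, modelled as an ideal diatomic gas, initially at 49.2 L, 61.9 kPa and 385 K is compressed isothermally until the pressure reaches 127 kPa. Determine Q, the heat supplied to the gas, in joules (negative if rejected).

n = P₁V₁/(RT₁) = 61.9×49.2/(8.314×385) = 0.951 mol.
Isothermal: T stays 385 K; PV = const ⇒ V₂ = 24.0 L, P₂ = 127 kPa.
ΔU = 0 (ideal gas, T constant).
W = nRT ln(V₂/V₁) = 0.951×8.314×385×ln(0.487) = -2190 J.
Q = ΔU + W = -2190 J.

-2190 J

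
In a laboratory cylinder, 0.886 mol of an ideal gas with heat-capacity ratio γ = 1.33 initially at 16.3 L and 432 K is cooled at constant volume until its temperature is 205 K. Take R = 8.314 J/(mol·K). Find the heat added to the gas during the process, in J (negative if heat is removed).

-5070 J

P₁ = nRT₁/V₁ = 0.886×8.314×432/16.3 = 195 kPa.
Isochoric: V stays 16.3 L; P/T = const ⇒ T₂ = 205 K, P₂ = 92.6 kPa.
W = 0 (no volume change).
ΔU = nCvΔT = 0.886×25.2×(205−432) = -5070 J.
Q = ΔU = -5070 J.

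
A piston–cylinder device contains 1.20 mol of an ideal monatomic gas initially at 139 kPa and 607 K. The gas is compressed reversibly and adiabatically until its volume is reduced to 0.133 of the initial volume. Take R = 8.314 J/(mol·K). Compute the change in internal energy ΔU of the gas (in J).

25800 J

V₁ = nRT₁/P₁ = 1.20×8.314×607/139 = 43.6 L.
Adiabatic: TV^(γ−1) = const ⇒ T₂ = 607×(7.52)^0.667 = 2330 K; PV^γ = const ⇒ P₂ = 4010 kPa.
For an ideal gas ΔU = nCvΔT with Cv = (3/2)R = 12.5 J/(mol·K).
ΔU = 1.20×12.5×(2330−607) = 25800 J.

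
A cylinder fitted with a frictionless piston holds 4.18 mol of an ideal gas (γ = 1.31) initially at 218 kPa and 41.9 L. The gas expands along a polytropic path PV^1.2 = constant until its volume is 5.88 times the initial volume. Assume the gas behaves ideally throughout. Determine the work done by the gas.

T₁ = P₁V₁/(nR) = 218×41.9/(4.18×8.314) = 263 K.
Polytropic n=1.2: T₂ = T₁(V₁/V₂)^(n−1) = 263×(0.170)^0.20 = 184 K; P₂ = P₁(V₁/V₂)^n = 26.0 kPa.
W = (P₁V₁−P₂V₂)/(n−1) = (218×41.9−26.0×246)/0.20 = 13600 J.

13600 J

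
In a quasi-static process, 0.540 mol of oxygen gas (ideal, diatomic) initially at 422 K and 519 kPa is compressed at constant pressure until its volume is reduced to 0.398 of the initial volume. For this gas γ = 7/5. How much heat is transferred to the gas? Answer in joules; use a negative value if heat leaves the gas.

V₁ = nRT₁/P₁ = 0.540×8.314×422/519 = 3.65 L.
Isobaric: P stays 519 kPa; V/T = const ⇒ T₂ = 168 K, V₂ = 1.45 L.
W = PΔV = 519×(1.45−3.65) kPa·L = -1140 J.
ΔU = nCvΔT = 0.540×20.8×(168−422) = -2850 J.
Q = ΔU + W = nCpΔT = -3990 J.

-3990 J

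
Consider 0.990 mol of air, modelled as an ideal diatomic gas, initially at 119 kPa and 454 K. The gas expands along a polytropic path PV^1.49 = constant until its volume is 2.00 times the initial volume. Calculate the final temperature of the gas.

323 K

V₁ = nRT₁/P₁ = 0.990×8.314×454/119 = 31.4 L.
Polytropic n=1.49: T₂ = T₁(V₁/V₂)^(n−1) = 454×(0.500)^0.49 = 323 K; P₂ = P₁(V₁/V₂)^n = 42.4 kPa.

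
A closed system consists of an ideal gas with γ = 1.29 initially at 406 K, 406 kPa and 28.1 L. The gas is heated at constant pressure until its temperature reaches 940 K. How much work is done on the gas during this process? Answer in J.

-15000 J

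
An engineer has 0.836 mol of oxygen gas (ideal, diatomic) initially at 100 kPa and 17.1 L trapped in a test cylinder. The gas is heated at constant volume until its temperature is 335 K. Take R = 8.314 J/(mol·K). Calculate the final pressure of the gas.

T₁ = P₁V₁/(nR) = 100×17.1/(0.836×8.314) = 246 K.
Isochoric: V stays 17.1 L; P/T = const ⇒ T₂ = 335 K, P₂ = 136 kPa.

136 kPa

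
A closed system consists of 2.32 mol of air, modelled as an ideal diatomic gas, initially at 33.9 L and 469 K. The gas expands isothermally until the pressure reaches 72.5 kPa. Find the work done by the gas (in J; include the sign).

P₁ = nRT₁/V₁ = 2.32×8.314×469/33.9 = 267 kPa.
Isothermal: T stays 469 K; PV = const ⇒ V₂ = 125 L, P₂ = 72.5 kPa.
W = nRT ln(V₂/V₁) = 2.32×8.314×469×ln(3.68) = 11800 J.

11800 J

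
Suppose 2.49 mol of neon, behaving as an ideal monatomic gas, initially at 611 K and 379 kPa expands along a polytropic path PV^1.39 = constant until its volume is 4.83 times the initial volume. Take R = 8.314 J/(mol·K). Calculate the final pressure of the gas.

V₁ = nRT₁/P₁ = 2.49×8.314×611/379 = 33.4 L.
Polytropic n=1.39: T₂ = T₁(V₁/V₂)^(n−1) = 611×(0.207)^0.39 = 331 K; P₂ = P₁(V₁/V₂)^n = 42.5 kPa.

42.5 kPa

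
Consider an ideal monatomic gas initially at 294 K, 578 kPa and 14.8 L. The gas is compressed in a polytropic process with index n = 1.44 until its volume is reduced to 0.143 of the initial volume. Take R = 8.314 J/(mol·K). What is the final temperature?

692 K

Polytropic n=1.44: T₂ = T₁(V₁/V₂)^(n−1) = 294×(6.99)^0.44 = 692 K; P₂ = P₁(V₁/V₂)^n = 9510 kPa.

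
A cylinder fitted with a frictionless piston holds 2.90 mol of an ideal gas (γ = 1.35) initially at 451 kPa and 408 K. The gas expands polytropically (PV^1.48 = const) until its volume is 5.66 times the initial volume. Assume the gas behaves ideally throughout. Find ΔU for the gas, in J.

-15900 J

V₁ = nRT₁/P₁ = 2.90×8.314×408/451 = 21.8 L.
Polytropic n=1.48: T₂ = T₁(V₁/V₂)^(n−1) = 408×(0.177)^0.48 = 178 K; P₂ = P₁(V₁/V₂)^n = 34.7 kPa.
For an ideal gas ΔU = nCvΔT with Cv = R/(γ−1) = 23.8 J/(mol·K).
ΔU = 2.90×23.8×(178−408) = -15900 J.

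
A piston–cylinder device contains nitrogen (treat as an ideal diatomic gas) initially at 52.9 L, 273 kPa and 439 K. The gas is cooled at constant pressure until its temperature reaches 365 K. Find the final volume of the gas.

Isobaric: P stays 273 kPa; V/T = const ⇒ T₂ = 365 K, V₂ = 44.0 L.

44.0 L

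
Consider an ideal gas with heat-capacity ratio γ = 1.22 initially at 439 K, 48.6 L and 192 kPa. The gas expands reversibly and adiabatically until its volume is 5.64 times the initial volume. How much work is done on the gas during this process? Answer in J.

n = P₁V₁/(RT₁) = 192×48.6/(8.314×439) = 2.56 mol.
Adiabatic: TV^(γ−1) = const ⇒ T₂ = 439×(0.177)^0.220 = 300 K; PV^γ = const ⇒ P₂ = 23.3 kPa.
ΔU = nCvΔT = 2.56×37.8×(300−439) = -13400 J.
Q = 0 for an adiabatic process, so W = −ΔU = 13400 J.
Work done on the gas = −W_by = -13400 J.

-13400 J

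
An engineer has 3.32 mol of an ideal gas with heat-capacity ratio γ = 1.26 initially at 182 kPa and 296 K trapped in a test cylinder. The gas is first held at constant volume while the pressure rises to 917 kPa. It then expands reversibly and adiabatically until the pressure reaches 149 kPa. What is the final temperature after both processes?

V₁ = nRT₁/P₁ = 3.32×8.314×296/182 = 44.9 L.
Step 1 — Isochoric: V stays 44.9 L; P/T = const ⇒ T₂ = 1490 K, P₂ = 917 kPa.
W = 0 (no volume change).
ΔU = nCvΔT = 3.32×32.0×(1490−296) = 127000 J.
Q = ΔU = 127000 J.
State after step 1: P = 917 kPa, V = 44.9 L, T = 1490 K.
Step 2 — Adiabatic: T₂/T₁ = (P₂/P₁)^((γ−1)/γ) ⇒ T₂ = 1490×(0.162)^0.206 = 1030 K; V₂ = 190 L.
ΔU = nCvΔT = 3.32×32.0×(1030−1490) = -49500 J.
Q = 0 for an adiabatic process, so W = −ΔU = 49500 J.
Net over both steps: W = 49500 J, Q = 127000 J, ΔU = 77400 J.

1030 K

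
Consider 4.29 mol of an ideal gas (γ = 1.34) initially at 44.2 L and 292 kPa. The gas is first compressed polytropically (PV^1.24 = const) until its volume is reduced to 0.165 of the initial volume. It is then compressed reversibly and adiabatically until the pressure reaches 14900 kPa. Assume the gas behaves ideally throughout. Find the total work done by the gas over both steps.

T₁ = P₁V₁/(nR) = 292×44.2/(4.29×8.314) = 362 K.
Step 1 — Polytropic n=1.24: T₂ = T₁(V₁/V₂)^(n−1) = 362×(6.06)^0.24 = 558 K; P₂ = P₁(V₁/V₂)^n = 2730 kPa.
W = (P₁V₁−P₂V₂)/(n−1) = (292×44.2−2730×7.29)/0.24 = -29100 J.
ΔU = nCvΔT = 4.29×24.5×(558−362) = 20500 J.
Q = ΔU + W = -8560 J.
State after step 1: P = 2730 kPa, V = 7.29 L, T = 558 K.
Step 2 — Adiabatic: T₂/T₁ = (P₂/P₁)^((γ−1)/γ) ⇒ T₂ = 558×(5.46)^0.254 = 858 K; V₂ = 2.05 L.
ΔU = nCvΔT = 4.29×24.5×(858−558) = 31500 J.
Q = 0 for an adiabatic process, so W = −ΔU = -31500 J.
Net over both steps: W = -60600 J, Q = -8560 J, ΔU = 52000 J.

-60600 J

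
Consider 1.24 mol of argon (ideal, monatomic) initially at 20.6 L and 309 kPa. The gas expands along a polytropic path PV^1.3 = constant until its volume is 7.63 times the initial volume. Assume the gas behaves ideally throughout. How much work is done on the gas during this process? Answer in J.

-9680 J

T₁ = P₁V₁/(nR) = 309×20.6/(1.24×8.314) = 617 K.
Polytropic n=1.3: T₂ = T₁(V₁/V₂)^(n−1) = 617×(0.131)^0.30 = 336 K; P₂ = P₁(V₁/V₂)^n = 22.0 kPa.
W = (P₁V₁−P₂V₂)/(n−1) = (309×20.6−22.0×157)/0.30 = 9680 J.
Work done on the gas = −W_by = -9680 J.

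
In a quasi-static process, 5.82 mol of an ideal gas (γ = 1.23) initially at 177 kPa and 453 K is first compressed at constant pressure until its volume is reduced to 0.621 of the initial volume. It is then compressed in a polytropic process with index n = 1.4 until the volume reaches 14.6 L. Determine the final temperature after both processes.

547 K

V₁ = nRT₁/P₁ = 5.82×8.314×453/177 = 124 L.
Step 1 — Isobaric: P stays 177 kPa; V/T = const ⇒ T₂ = 281 K, V₂ = 76.9 L.
W = PΔV = 177×(76.9−124) kPa·L = -8310 J.
ΔU = nCvΔT = 5.82×36.1×(281−453) = -36100 J.
Q = ΔU + W = nCpΔT = -44400 J.
State after step 1: P = 177 kPa, V = 76.9 L, T = 281 K.
Step 2 — Polytropic n=1.4: T₂ = T₁(V₁/V₂)^(n−1) = 281×(5.27)^0.40 = 547 K; P₂ = P₁(V₁/V₂)^n = 1810 kPa.
W = (P₁V₁−P₂V₂)/(n−1) = (177×76.9−1810×14.6)/0.40 = -32100 J.
ΔU = nCvΔT = 5.82×36.1×(547−281) = 55900 J.
Q = ΔU + W = 23700 J.
Net over both steps: W = -40400 J, Q = -20700 J, ΔU = 19700 J.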